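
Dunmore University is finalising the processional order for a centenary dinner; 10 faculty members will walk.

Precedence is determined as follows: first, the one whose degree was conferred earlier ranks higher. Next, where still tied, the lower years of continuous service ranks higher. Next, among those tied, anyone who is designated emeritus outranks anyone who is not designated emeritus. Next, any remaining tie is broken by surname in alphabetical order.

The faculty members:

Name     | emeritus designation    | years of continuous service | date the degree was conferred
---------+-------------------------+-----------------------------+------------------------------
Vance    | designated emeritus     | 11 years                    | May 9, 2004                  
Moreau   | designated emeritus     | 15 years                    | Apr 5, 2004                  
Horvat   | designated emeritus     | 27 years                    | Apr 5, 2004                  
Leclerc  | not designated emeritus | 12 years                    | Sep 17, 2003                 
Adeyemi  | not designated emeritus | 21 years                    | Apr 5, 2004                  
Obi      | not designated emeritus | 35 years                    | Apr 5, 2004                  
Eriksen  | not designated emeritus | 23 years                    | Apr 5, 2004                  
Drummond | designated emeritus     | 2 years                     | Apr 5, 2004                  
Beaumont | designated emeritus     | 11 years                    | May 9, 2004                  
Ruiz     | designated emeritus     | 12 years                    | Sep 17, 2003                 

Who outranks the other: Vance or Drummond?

Drummond

By date the degree was conferred (earlier first): Ruiz and Leclerc (both Sep 17, 2003); then Drummond, Moreau, Adeyemi, Eriksen, Horvat and Obi (each Apr 5, 2004); then Beaumont and Vance (both May 9, 2004).
Ruiz and Leclerc both have years of continuous service 12 years, so the next rule applies.
Among Ruiz and Leclerc, designated emeritus before not designated emeritus: Ruiz (designated emeritus) before Leclerc (not designated emeritus).
Among Drummond, Moreau, Adeyemi, Eriksen, Horvat and Obi, by years of continuous service (lower first): Drummond (2 years) before Moreau (15 years) before Adeyemi (21 years) before Eriksen (23 years) before Horvat (27 years) before Obi (35 years).
Beaumont and Vance both have years of continuous service 11 years, so the next rule applies.
Beaumont and Vance are each designated emeritus, so the next rule applies.
Among Beaumont and Vance, alphabetically by surname: Beaumont before Vance.
So Drummond takes precedence.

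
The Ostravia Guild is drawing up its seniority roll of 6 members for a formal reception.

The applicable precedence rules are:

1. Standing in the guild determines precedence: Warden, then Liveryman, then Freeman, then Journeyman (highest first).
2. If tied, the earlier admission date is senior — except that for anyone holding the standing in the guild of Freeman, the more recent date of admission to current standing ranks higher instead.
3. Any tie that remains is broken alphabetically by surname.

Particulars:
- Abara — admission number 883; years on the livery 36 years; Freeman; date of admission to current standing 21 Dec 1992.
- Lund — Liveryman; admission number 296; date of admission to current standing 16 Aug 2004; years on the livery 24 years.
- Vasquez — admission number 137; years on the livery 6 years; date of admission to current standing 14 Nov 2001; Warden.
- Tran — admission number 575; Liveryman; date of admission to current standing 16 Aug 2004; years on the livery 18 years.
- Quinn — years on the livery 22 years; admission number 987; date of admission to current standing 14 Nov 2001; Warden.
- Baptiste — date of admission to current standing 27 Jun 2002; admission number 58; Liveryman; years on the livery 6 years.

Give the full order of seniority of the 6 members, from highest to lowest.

By standing in the guild: Quinn and Vasquez (Warden); then Baptiste, Lund and Tran (Liveryman); then Abara (Freeman).
Quinn and Vasquez both have date of admission to current standing 14 Nov 2001, so the next rule applies.
Among Quinn and Vasquez, alphabetically by surname: Quinn before Vasquez.
Among Baptiste, Lund and Tran, by date of admission to current standing (earlier first): Baptiste (27 Jun 2002) before Lund and Tran (16 Aug 2004).
Among Lund and Tran, alphabetically by surname: Lund before Tran.
Full order: Quinn, Vasquez, Baptiste, Lund, Tran, Abara.

Quinn, Vasquez, Baptiste, Lund, Tran, Abara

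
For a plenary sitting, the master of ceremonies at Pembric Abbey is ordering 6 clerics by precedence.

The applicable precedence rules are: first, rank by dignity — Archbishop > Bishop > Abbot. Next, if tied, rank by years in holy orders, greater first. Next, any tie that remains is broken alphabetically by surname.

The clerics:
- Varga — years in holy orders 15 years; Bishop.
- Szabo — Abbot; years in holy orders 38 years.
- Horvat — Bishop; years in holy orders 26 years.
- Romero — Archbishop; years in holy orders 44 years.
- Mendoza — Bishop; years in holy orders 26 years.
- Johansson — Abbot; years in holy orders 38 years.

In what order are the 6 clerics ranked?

By dignity: Romero (Archbishop); then Horvat, Mendoza and Varga (Bishop); then Johansson and Szabo (Abbot).
Among Horvat, Mendoza and Varga, by years in holy orders (higher first): Horvat and Mendoza (26 years) before Varga (15 years).
Among Horvat and Mendoza, alphabetically by surname: Horvat before Mendoza.
Johansson and Szabo both have years in holy orders 38 years, so the next rule applies.
Among Johansson and Szabo, alphabetically by surname: Johansson before Szabo.
Full order: Romero, Horvat, Mendoza, Varga, Johansson, Szabo.

Romero, Horvat, Mendoza, Varga, Johansson, Szabo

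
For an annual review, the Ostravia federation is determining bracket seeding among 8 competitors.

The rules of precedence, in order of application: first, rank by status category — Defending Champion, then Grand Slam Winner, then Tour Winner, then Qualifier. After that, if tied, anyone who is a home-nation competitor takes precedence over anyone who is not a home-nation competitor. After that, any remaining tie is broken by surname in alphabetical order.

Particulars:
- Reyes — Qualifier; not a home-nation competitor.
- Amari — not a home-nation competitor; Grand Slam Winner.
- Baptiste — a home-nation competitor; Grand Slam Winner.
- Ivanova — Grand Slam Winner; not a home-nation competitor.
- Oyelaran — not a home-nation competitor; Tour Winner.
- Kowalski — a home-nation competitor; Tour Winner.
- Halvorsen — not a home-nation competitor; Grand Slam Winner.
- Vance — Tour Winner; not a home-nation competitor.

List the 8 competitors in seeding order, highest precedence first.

By status category: Baptiste, Amari, Halvorsen and Ivanova (Grand Slam Winner); then Kowalski, Oyelaran and Vance (Tour Winner); then Reyes (Qualifier).
Among Baptiste, Amari, Halvorsen and Ivanova, a home-nation competitor before not a home-nation competitor: Baptiste (a home-nation competitor) before Amari, Halvorsen and Ivanova (not a home-nation competitor).
Among Amari, Halvorsen and Ivanova, alphabetically by surname: Amari before Halvorsen before Ivanova.
Among Kowalski, Oyelaran and Vance, a home-nation competitor before not a home-nation competitor: Kowalski (a home-nation competitor) before Oyelaran and Vance (not a home-nation competitor).
Among Oyelaran and Vance, alphabetically by surname: Oyelaran before Vance.
Full order: Baptiste, Amari, Halvorsen, Ivanova, Kowalski, Oyelaran, Vance, Reyes.

Baptiste, Amari, Halvorsen, Ivanova, Kowalski, Oyelaran, Vance, Reyes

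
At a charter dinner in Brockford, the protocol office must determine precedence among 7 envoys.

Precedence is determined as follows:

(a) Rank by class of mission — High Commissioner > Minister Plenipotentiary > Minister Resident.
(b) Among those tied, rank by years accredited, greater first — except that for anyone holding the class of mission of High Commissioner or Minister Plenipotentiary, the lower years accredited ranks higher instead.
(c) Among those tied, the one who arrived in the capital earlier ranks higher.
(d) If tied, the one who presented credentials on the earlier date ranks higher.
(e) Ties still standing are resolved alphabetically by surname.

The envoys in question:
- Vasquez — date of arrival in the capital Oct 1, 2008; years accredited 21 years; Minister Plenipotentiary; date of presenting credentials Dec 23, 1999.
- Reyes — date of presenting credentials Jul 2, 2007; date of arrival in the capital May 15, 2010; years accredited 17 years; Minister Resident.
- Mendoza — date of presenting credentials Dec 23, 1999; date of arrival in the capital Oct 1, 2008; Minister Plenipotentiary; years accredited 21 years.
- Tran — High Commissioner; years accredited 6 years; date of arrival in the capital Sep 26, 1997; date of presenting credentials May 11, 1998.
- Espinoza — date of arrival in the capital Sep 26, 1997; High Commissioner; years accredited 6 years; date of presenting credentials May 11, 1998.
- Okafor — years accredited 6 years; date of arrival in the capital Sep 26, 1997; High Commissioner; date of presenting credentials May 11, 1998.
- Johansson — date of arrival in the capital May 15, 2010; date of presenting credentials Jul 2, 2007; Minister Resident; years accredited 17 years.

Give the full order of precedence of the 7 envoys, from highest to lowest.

By class of mission: Espinoza, Okafor and Tran (High Commissioner); then Mendoza and Vasquez (Minister Plenipotentiary); then Johansson and Reyes (Minister Resident).
Espinoza, Okafor and Tran all have years accredited 6 years, so the next rule applies.
Espinoza, Okafor and Tran all have date of arrival in the capital Sep 26, 1997, so the next rule applies.
Espinoza, Okafor and Tran all have date of presenting credentials May 11, 1998, so the next rule applies.
Among Espinoza, Okafor and Tran, alphabetically by surname: Espinoza before Okafor before Tran.
Mendoza and Vasquez both have years accredited 21 years, so the next rule applies.
Mendoza and Vasquez both have date of arrival in the capital Oct 1, 2008, so the next rule applies.
Mendoza and Vasquez both have date of presenting credentials Dec 23, 1999, so the next rule applies.
Among Mendoza and Vasquez, alphabetically by surname: Mendoza before Vasquez.
Johansson and Reyes both have years accredited 17 years, so the next rule applies.
Johansson and Reyes both have date of arrival in the capital May 15, 2010, so the next rule applies.
Johansson and Reyes both have date of presenting credentials Jul 2, 2007, so the next rule applies.
Among Johansson and Reyes, alphabetically by surname: Johansson before Reyes.
Full order: Espinoza, Okafor, Tran, Mendoza, Vasquez, Johansson, Reyes.

Espinoza, Okafor, Tran, Mendoza, Vasquez, Johansson, Reyes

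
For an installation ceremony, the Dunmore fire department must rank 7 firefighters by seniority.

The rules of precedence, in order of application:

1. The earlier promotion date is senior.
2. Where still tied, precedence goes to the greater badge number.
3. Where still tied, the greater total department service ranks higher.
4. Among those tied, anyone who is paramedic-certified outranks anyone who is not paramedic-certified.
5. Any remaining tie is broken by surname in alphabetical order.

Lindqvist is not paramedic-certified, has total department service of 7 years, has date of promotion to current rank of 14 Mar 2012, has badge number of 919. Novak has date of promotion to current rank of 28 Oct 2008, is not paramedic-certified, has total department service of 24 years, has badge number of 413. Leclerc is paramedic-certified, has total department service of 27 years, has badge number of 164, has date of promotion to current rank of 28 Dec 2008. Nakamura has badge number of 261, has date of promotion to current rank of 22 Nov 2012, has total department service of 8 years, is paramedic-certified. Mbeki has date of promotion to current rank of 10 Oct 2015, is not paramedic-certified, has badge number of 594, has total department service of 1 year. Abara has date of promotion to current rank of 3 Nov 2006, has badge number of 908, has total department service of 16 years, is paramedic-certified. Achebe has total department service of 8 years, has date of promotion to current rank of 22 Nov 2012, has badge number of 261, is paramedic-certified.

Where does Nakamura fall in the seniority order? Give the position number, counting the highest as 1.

6

By date of promotion to current rank (earlier first): Abara (3 Nov 2006); then Novak (28 Oct 2008); then Leclerc (28 Dec 2008); then Lindqvist (14 Mar 2012); then Achebe and Nakamura (both 22 Nov 2012); then Mbeki (10 Oct 2015).
Achebe and Nakamura both have badge number 261, so the next rule applies.
Achebe and Nakamura both have total department service 8 years, so the next rule applies.
Achebe and Nakamura are each paramedic-certified, so the next rule applies.
Among Achebe and Nakamura, alphabetically by surname: Achebe before Nakamura.
Order: Abara, Novak, Leclerc, Lindqvist, Achebe, Nakamura, Mbeki. So position 6.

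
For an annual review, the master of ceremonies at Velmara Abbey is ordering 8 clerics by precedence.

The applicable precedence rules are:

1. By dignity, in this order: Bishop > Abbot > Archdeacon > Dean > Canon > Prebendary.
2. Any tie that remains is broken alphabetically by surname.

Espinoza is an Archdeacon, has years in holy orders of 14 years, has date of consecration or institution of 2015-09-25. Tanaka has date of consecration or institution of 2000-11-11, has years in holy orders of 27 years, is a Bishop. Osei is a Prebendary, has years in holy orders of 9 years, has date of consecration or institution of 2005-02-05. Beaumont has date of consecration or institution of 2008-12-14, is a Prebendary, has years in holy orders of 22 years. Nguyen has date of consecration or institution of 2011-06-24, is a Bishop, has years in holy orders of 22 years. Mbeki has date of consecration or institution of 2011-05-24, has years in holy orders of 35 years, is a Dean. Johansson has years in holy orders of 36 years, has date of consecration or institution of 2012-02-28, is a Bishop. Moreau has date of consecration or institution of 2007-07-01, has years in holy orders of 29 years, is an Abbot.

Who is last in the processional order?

Osei

By dignity: Johansson, Nguyen and Tanaka (Bishop); then Moreau (Abbot); then Espinoza (Archdeacon); then Mbeki (Dean); then Beaumont and Osei (Prebendary).
Among Johansson, Nguyen and Tanaka, alphabetically by surname: Johansson before Nguyen before Tanaka.
Among Beaumont and Osei, alphabetically by surname: Beaumont before Osei.
Order: Johansson, Nguyen, Tanaka, Moreau, Espinoza, Mbeki, Beaumont, Osei.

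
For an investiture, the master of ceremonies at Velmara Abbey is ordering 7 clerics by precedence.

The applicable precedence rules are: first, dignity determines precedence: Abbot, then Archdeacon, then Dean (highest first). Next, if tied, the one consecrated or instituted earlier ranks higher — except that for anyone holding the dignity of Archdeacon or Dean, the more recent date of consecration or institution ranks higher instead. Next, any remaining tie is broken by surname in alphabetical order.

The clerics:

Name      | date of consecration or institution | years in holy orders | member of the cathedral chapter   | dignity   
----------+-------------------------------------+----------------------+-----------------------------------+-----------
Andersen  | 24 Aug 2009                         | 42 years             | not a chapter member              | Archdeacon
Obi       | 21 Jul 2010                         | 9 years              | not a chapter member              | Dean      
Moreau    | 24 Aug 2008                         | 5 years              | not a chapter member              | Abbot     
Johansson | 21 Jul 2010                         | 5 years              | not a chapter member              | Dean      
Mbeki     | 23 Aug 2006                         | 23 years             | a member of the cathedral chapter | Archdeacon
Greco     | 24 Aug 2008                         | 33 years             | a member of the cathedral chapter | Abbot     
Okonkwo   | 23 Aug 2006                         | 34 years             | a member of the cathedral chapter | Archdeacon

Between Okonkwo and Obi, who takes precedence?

By dignity: Greco and Moreau (Abbot); then Andersen, Mbeki and Okonkwo (Archdeacon); then Johansson and Obi (Dean).
Greco and Moreau both have date of consecration or institution 24 Aug 2008, so the next rule applies.
Among Greco and Moreau, alphabetically by surname: Greco before Moreau.
Among Andersen, Mbeki and Okonkwo, by date of consecration or institution (later first) (reversed rule for this group): Andersen (24 Aug 2009) before Mbeki and Okonkwo (23 Aug 2006).
Among Mbeki and Okonkwo, alphabetically by surname: Mbeki before Okonkwo.
Johansson and Obi both have date of consecration or institution 21 Jul 2010, so the next rule applies.
Among Johansson and Obi, alphabetically by surname: Johansson before Obi.
So Okonkwo takes precedence.

Okonkwo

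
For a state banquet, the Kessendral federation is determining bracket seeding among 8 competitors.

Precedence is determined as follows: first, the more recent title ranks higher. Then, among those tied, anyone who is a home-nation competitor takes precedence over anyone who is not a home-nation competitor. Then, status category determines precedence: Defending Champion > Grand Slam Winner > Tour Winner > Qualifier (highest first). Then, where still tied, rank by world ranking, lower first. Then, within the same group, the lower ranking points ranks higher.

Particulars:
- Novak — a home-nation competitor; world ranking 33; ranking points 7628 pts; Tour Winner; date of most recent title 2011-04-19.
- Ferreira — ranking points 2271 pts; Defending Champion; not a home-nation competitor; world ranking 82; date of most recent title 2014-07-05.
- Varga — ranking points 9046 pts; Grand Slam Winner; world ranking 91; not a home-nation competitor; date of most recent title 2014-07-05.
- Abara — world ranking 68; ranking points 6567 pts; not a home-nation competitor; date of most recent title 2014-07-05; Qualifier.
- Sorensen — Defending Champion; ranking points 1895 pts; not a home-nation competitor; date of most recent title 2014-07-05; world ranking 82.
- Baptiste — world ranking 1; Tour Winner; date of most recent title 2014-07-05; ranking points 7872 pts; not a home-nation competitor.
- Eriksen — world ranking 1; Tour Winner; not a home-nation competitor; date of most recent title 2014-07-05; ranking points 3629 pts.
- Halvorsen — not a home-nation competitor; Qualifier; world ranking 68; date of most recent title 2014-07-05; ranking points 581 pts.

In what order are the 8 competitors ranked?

Sorensen, Ferreira, Varga, Eriksen, Baptiste, Halvorsen, Abara, Novak

By date of most recent title (later first): Sorensen, Ferreira, Varga, Eriksen, Baptiste, Halvorsen and Abara (each 2014-07-05); then Novak (2011-04-19).
Sorensen, Ferreira, Varga, Eriksen, Baptiste, Halvorsen and Abara are each not a home-nation competitor, so the next rule applies.
Among Sorensen, Ferreira, Varga, Eriksen, Baptiste, Halvorsen and Abara, by status category: Sorensen and Ferreira (Defending Champion) before Varga (Grand Slam Winner) before Eriksen and Baptiste (Tour Winner) before Halvorsen and Abara (Qualifier).
Sorensen and Ferreira both have world ranking 82, so the next rule applies.
Among Sorensen and Ferreira, by ranking points (lower first): Sorensen (1895 pts) before Ferreira (2271 pts).
Eriksen and Baptiste both have world ranking 1, so the next rule applies.
Among Eriksen and Baptiste, by ranking points (lower first): Eriksen (3629 pts) before Baptiste (7872 pts).
Halvorsen and Abara both have world ranking 68, so the next rule applies.
Among Halvorsen and Abara, by ranking points (lower first): Halvorsen (581 pts) before Abara (6567 pts).
Full order: Sorensen, Ferreira, Varga, Eriksen, Baptiste, Halvorsen, Abara, Novak.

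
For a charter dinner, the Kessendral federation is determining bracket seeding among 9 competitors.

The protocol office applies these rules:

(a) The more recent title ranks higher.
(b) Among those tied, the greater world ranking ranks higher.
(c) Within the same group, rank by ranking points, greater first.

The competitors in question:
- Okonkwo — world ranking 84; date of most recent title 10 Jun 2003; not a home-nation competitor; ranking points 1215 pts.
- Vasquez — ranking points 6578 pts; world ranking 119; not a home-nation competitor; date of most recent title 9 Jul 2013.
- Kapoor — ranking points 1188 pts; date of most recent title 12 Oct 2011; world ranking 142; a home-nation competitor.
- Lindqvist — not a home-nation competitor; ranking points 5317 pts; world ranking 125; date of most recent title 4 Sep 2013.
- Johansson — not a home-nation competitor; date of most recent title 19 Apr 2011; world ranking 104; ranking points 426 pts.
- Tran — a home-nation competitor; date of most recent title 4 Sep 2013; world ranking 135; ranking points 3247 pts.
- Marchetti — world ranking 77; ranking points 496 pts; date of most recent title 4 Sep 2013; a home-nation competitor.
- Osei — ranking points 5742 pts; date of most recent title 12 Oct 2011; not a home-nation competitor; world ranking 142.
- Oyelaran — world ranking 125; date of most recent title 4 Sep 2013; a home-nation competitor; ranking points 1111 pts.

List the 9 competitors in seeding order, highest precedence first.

By date of most recent title (later first): Tran, Lindqvist, Oyelaran and Marchetti (each 4 Sep 2013); then Vasquez (9 Jul 2013); then Osei and Kapoor (both 12 Oct 2011); then Johansson (19 Apr 2011); then Okonkwo (10 Jun 2003).
Among Tran, Lindqvist, Oyelaran and Marchetti, by world ranking (higher first): Tran (135) before Lindqvist and Oyelaran (125) before Marchetti (77).
Among Lindqvist and Oyelaran, by ranking points (higher first): Lindqvist (5317 pts) before Oyelaran (1111 pts).
Osei and Kapoor both have world ranking 142, so the next rule applies.
Among Osei and Kapoor, by ranking points (higher first): Osei (5742 pts) before Kapoor (1188 pts).
Full order: Tran, Lindqvist, Oyelaran, Marchetti, Vasquez, Osei, Kapoor, Johansson, Okonkwo.

Tran, Lindqvist, Oyelaran, Marchetti, Vasquez, Osei, Kapoor, Johansson, Okonkwo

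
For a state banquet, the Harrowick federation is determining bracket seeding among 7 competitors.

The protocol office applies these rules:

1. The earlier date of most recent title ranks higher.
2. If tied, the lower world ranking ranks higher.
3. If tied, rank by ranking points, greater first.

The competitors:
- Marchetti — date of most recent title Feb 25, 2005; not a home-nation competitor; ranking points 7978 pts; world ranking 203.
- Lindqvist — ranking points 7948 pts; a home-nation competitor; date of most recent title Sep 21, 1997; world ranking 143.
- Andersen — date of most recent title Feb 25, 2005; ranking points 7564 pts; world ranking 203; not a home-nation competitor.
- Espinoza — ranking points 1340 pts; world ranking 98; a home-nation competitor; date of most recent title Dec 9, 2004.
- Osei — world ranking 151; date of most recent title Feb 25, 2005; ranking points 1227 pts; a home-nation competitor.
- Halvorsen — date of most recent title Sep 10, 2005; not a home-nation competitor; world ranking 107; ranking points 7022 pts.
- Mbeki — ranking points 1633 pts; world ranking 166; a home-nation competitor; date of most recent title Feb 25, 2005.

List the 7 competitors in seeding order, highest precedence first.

By date of most recent title (earlier first): Lindqvist (Sep 21, 1997); then Espinoza (Dec 9, 2004); then Osei, Mbeki, Marchetti and Andersen (each Feb 25, 2005); then Halvorsen (Sep 10, 2005).
Among Osei, Mbeki, Marchetti and Andersen, by world ranking (lower first): Osei (151) before Mbeki (166) before Marchetti and Andersen (203).
Among Marchetti and Andersen, by ranking points (higher first): Marchetti (7978 pts) before Andersen (7564 pts).
Full order: Lindqvist, Espinoza, Osei, Mbeki, Marchetti, Andersen, Halvorsen.

Lindqvist, Espinoza, Osei, Mbeki, Marchetti, Andersen, Halvorsen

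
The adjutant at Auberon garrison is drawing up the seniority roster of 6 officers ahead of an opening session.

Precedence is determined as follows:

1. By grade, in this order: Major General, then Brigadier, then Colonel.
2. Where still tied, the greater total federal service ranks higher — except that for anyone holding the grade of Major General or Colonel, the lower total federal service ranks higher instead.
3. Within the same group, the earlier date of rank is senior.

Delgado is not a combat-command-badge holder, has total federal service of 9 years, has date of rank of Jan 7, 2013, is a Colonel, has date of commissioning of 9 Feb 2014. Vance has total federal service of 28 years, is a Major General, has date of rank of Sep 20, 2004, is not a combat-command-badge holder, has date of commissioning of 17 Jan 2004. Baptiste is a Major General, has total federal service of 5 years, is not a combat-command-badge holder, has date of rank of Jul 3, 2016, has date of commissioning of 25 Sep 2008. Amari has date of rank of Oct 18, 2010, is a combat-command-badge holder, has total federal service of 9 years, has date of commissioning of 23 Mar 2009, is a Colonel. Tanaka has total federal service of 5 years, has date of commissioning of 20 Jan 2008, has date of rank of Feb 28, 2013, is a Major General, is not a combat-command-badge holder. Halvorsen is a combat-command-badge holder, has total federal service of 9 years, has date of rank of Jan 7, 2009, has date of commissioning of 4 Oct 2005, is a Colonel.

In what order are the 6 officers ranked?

Tanaka, Baptiste, Vance, Halvorsen, Amari, Delgado

By grade: Tanaka, Baptiste and Vance (Major General); then Halvorsen, Amari and Delgado (Colonel).
Among Tanaka, Baptiste and Vance, by total federal service (lower first) (reversed rule for this group): Tanaka and Baptiste (5 years) before Vance (28 years).
Among Tanaka and Baptiste, by date of rank (earlier first): Tanaka (Feb 28, 2013) before Baptiste (Jul 3, 2016).
Halvorsen, Amari and Delgado all have total federal service 9 years, so the next rule applies.
Among Halvorsen, Amari and Delgado, by date of rank (earlier first): Halvorsen (Jan 7, 2009) before Amari (Oct 18, 2010) before Delgado (Jan 7, 2013).
Full order: Tanaka, Baptiste, Vance, Halvorsen, Amari, Delgado.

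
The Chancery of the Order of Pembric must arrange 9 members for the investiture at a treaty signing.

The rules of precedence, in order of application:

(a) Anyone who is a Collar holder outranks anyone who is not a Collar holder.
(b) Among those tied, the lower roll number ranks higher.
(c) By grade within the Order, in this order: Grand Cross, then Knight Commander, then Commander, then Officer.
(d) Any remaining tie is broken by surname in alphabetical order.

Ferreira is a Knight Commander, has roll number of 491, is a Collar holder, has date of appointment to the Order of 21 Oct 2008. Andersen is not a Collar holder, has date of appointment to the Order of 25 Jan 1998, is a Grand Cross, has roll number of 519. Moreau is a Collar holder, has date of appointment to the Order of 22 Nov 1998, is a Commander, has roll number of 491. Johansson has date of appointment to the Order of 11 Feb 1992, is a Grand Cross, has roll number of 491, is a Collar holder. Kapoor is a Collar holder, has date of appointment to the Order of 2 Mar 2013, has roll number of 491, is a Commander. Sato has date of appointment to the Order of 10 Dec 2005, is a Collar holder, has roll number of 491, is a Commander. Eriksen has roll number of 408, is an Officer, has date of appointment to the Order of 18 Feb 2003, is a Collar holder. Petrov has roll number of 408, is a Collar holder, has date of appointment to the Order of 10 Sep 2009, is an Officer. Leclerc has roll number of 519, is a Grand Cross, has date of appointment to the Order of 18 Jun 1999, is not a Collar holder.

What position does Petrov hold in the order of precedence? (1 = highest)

By the first rule: Eriksen, Petrov, Johansson, Ferreira, Kapoor, Moreau and Sato (each a Collar holder); then Andersen and Leclerc (both not a Collar holder).
Among Eriksen, Petrov, Johansson, Ferreira, Kapoor, Moreau and Sato, by roll number (lower first): Eriksen and Petrov (408) before Johansson, Ferreira, Kapoor, Moreau and Sato (491).
Eriksen and Petrov are each Officer, so the next rule applies.
Among Eriksen and Petrov, alphabetically by surname: Eriksen before Petrov.
Among Johansson, Ferreira, Kapoor, Moreau and Sato, by grade within the Order: Johansson (Grand Cross) before Ferreira (Knight Commander) before Kapoor, Moreau and Sato (Commander).
Among Kapoor, Moreau and Sato, alphabetically by surname: Kapoor before Moreau before Sato.
Andersen and Leclerc both have roll number 519, so the next rule applies.
Andersen and Leclerc are each Grand Cross, so the next rule applies.
Among Andersen and Leclerc, alphabetically by surname: Andersen before Leclerc.
Order: Eriksen, Petrov, Johansson, Ferreira, Kapoor, Moreau, Sato, Andersen, Leclerc. So position 2.

2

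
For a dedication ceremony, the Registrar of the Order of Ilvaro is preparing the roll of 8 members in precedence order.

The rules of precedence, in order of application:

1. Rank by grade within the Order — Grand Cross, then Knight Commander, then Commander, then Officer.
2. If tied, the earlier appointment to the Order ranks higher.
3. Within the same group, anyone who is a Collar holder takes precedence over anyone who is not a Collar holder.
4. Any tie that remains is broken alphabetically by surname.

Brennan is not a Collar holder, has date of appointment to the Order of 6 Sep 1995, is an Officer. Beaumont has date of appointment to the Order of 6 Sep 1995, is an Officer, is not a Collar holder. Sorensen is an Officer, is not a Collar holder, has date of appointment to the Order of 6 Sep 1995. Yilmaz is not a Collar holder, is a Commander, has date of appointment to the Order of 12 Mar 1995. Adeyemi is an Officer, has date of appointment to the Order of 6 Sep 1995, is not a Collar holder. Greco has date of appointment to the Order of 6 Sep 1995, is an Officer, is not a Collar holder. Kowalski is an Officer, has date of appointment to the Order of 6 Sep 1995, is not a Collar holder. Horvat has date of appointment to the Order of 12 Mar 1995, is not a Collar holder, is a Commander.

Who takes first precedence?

By grade within the Order: Horvat and Yilmaz (Commander); then Adeyemi, Beaumont, Brennan, Greco, Kowalski and Sorensen (Officer).
Horvat and Yilmaz both have date of appointment to the Order 12 Mar 1995, so the next rule applies.
Horvat and Yilmaz are each not a Collar holder, so the next rule applies.
Among Horvat and Yilmaz, alphabetically by surname: Horvat before Yilmaz.
Adeyemi, Beaumont, Brennan, Greco, Kowalski and Sorensen all have date of appointment to the Order 6 Sep 1995, so the next rule applies.
Adeyemi, Beaumont, Brennan, Greco, Kowalski and Sorensen are each not a Collar holder, so the next rule applies.
Among Adeyemi, Beaumont, Brennan, Greco, Kowalski and Sorensen, alphabetically by surname: Adeyemi before Beaumont before Brennan before Greco before Kowalski before Sorensen.
Order: Horvat, Yilmaz, Adeyemi, Beaumont, Brennan, Greco, Kowalski, Sorensen.

Horvat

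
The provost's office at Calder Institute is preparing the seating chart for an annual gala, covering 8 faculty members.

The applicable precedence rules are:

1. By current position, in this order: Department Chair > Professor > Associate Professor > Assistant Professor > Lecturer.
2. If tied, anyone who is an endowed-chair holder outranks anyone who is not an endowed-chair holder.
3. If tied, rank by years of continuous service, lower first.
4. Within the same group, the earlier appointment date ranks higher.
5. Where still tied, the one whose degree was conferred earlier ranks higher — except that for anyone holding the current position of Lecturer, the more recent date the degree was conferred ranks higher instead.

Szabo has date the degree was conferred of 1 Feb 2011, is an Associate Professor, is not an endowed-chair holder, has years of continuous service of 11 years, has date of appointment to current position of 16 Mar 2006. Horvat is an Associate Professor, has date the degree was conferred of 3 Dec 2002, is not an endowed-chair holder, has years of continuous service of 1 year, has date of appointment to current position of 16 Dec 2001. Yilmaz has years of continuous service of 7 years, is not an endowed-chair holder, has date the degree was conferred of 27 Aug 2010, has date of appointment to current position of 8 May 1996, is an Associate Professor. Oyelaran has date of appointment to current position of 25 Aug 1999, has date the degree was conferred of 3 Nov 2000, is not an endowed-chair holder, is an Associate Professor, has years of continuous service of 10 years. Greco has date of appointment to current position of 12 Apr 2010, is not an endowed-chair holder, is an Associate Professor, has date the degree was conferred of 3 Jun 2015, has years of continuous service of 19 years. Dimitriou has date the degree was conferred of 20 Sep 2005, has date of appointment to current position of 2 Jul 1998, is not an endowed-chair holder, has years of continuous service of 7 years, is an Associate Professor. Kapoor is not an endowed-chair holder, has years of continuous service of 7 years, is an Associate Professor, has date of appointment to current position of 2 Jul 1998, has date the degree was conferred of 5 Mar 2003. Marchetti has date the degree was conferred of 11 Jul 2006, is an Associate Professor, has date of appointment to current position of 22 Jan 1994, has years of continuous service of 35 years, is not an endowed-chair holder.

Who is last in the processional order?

By current position: Horvat, Yilmaz, Kapoor, Dimitriou, Oyelaran, Szabo, Greco and Marchetti (Associate Professor).
Horvat, Yilmaz, Kapoor, Dimitriou, Oyelaran, Szabo, Greco and Marchetti are each not an endowed-chair holder, so the next rule applies.
Among Horvat, Yilmaz, Kapoor, Dimitriou, Oyelaran, Szabo, Greco and Marchetti, by years of continuous service (lower first): Horvat (1 year) before Yilmaz, Kapoor and Dimitriou (7 years) before Oyelaran (10 years) before Szabo (11 years) before Greco (19 years) before Marchetti (35 years).
Among Yilmaz, Kapoor and Dimitriou, by date of appointment to current position (earlier first): Yilmaz (8 May 1996) before Kapoor and Dimitriou (2 Jul 1998).
Among Kapoor and Dimitriou, by date the degree was conferred (earlier first): Kapoor (5 Mar 2003) before Dimitriou (20 Sep 2005).
Order: Horvat, Yilmaz, Kapoor, Dimitriou, Oyelaran, Szabo, Greco, Marchetti.

Marchetti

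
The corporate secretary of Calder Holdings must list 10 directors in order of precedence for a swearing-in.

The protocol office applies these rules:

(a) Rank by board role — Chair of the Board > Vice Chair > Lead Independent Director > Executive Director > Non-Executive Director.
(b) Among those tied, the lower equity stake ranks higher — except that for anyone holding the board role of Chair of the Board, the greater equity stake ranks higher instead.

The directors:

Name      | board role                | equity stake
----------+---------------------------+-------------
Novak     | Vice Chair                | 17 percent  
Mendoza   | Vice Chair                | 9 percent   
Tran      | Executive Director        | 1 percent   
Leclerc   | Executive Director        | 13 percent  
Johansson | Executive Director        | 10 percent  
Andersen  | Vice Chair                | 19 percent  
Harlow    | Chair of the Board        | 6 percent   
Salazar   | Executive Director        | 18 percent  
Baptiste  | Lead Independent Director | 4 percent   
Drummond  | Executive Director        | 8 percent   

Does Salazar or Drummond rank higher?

By board role: Harlow (Chair of the Board); then Mendoza, Novak and Andersen (Vice Chair); then Baptiste (Lead Independent Director); then Tran, Drummond, Johansson, Leclerc and Salazar (Executive Director).
Among Mendoza, Novak and Andersen, by equity stake (lower first): Mendoza (9 percent) before Novak (17 percent) before Andersen (19 percent).
Among Tran, Drummond, Johansson, Leclerc and Salazar, by equity stake (lower first): Tran (1 percent) before Drummond (8 percent) before Johansson (10 percent) before Leclerc (13 percent) before Salazar (18 percent).
So Drummond takes precedence.

Drummond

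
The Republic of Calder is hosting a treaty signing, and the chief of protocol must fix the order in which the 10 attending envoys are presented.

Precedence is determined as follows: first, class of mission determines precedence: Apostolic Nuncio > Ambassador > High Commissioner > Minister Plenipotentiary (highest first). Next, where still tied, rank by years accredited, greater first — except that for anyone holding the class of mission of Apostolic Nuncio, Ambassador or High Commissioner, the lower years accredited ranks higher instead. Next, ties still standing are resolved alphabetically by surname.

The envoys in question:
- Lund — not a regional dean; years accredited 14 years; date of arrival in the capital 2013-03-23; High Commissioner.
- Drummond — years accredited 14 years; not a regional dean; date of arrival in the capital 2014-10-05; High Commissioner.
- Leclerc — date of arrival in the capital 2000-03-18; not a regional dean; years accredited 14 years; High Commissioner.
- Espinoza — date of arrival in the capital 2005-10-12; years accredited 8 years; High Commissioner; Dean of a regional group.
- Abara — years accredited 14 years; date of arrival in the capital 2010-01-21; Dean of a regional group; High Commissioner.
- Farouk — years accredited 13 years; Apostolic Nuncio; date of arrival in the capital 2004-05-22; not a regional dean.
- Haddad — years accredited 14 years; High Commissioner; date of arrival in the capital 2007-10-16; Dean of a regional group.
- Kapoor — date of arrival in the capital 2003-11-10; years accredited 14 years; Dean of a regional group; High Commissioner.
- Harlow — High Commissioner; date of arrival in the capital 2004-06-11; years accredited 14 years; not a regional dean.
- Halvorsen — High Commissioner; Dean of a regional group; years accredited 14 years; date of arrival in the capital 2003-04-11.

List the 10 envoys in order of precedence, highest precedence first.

By class of mission: Farouk (Apostolic Nuncio); then Espinoza, Abara, Drummond, Haddad, Halvorsen, Harlow, Kapoor, Leclerc and Lund (High Commissioner).
Among Espinoza, Abara, Drummond, Haddad, Halvorsen, Harlow, Kapoor, Leclerc and Lund, by years accredited (lower first) (reversed rule for this group): Espinoza (8 years) before Abara, Drummond, Haddad, Halvorsen, Harlow, Kapoor, Leclerc and Lund (14 years).
Among Abara, Drummond, Haddad, Halvorsen, Harlow, Kapoor, Leclerc and Lund, alphabetically by surname: Abara before Drummond before Haddad before Halvorsen before Harlow before Kapoor before Leclerc before Lund.
Full order: Farouk, Espinoza, Abara, Drummond, Haddad, Halvorsen, Harlow, Kapoor, Leclerc, Lund.

Farouk, Espinoza, Abara, Drummond, Haddad, Halvorsen, Harlow, Kapoor, Leclerc, Lund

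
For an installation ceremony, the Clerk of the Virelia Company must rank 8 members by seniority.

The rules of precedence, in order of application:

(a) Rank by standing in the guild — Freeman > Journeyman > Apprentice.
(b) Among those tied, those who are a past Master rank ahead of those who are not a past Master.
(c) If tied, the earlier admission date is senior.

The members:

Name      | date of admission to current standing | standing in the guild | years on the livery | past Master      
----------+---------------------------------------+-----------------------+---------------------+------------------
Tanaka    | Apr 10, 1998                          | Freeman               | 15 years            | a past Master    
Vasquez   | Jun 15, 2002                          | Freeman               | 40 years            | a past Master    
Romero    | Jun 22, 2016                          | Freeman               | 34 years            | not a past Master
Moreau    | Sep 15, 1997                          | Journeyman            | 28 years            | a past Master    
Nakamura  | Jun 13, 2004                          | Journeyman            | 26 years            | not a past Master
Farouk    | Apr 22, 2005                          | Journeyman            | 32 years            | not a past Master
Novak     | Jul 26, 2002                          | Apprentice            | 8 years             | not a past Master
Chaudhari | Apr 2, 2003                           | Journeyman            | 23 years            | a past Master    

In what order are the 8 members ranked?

Tanaka, Vasquez, Romero, Moreau, Chaudhari, Nakamura, Farouk, Novak

By standing in the guild: Tanaka, Vasquez and Romero (Freeman); then Moreau, Chaudhari, Nakamura and Farouk (Journeyman); then Novak (Apprentice).
Among Tanaka, Vasquez and Romero, a past Master before not a past Master: Tanaka and Vasquez (a past Master) before Romero (not a past Master).
Among Tanaka and Vasquez, by date of admission to current standing (earlier first): Tanaka (Apr 10, 1998) before Vasquez (Jun 15, 2002).
Among Moreau, Chaudhari, Nakamura and Farouk, a past Master before not a past Master: Moreau and Chaudhari (a past Master) before Nakamura and Farouk (not a past Master).
Among Moreau and Chaudhari, by date of admission to current standing (earlier first): Moreau (Sep 15, 1997) before Chaudhari (Apr 2, 2003).
Among Nakamura and Farouk, by date of admission to current standing (earlier first): Nakamura (Jun 13, 2004) before Farouk (Apr 22, 2005).
Full order: Tanaka, Vasquez, Romero, Moreau, Chaudhari, Nakamura, Farouk, Novak.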